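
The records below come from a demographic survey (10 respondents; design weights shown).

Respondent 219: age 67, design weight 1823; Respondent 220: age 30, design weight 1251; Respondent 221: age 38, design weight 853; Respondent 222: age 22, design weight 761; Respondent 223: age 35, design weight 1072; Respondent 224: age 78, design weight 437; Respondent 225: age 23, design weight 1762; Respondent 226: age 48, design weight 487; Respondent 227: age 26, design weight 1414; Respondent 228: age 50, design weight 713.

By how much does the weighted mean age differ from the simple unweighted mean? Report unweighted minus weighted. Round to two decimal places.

2.28

Unweighted sum = 67 + 30 + 38 + 22 + 35 + 78 + 23 + 48 + 26 + 50 = 417
Unweighted mean = 417 / 10 = 41.7
Weighted sum = 67×1823 + 30×1251 + 38×853 + 22×761 + 35×1072 + 78×437 + 23×1762 + 48×487 + 26×1414 + 50×713
  = 416749
Sum of weights = 1823 + 1251 + 853 + 761 + 1072 + 437 + 1762 + 487 + 1414 + 713 = 10573
Weighted mean = 416749 / 10573 = 39.416344
Difference (unweighted minus weighted) = 2.2836565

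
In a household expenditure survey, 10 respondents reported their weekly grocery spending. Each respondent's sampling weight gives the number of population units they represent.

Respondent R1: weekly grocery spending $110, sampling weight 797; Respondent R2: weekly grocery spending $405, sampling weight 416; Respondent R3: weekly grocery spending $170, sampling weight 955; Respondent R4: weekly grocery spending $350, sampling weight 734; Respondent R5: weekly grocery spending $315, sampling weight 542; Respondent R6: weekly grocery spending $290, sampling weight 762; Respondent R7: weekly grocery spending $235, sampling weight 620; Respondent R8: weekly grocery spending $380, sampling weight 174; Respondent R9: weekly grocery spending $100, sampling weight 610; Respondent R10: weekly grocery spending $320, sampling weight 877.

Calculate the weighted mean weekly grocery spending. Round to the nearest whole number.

250

Weighted sum = 110×797 + 405×416 + 170×955 + 350×734 + 315×542 + 290×762 + 235×620 + 380×174 + 100×610 + 320×877
  = 1620570
Sum of weights = 797 + 416 + 955 + 734 + 542 + 762 + 620 + 174 + 610 + 877 = 6487
Weighted mean = 1620570 / 6487 = 249.8181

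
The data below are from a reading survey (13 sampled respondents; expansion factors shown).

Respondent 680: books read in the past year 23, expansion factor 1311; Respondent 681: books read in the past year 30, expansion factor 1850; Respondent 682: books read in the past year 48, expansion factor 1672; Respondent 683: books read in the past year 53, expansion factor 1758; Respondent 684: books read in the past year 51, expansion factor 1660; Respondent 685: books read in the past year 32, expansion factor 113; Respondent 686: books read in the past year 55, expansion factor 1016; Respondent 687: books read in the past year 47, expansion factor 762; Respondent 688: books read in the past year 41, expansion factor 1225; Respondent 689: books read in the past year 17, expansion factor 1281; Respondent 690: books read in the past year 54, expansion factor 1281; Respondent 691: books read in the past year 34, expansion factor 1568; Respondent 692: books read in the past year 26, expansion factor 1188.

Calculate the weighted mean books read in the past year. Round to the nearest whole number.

40

Weighted sum = 664429
Sum of weights = 16685
Weighted mean = 664429 / 16685 = 39.821936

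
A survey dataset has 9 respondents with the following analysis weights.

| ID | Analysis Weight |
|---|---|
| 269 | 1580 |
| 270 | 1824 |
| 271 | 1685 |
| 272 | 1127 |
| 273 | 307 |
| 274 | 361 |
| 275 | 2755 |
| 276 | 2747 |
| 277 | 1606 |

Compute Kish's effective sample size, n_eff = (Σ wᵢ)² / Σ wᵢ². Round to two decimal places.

Σ wᵢ = 1580 + 1824 + 1685 + 1127 + 307 + 361 + 2755 + 2747 + 1606 = 13992
Σ wᵢ² = 2496400 + 3326976 + 2839225 + 1270129 + 94249 + 130321 + 7590025 + 7546009 + 2579236 = 27872570
n_eff = 13992² / 27872570 = 195776064 / 27872570 = 7.0239689

7.02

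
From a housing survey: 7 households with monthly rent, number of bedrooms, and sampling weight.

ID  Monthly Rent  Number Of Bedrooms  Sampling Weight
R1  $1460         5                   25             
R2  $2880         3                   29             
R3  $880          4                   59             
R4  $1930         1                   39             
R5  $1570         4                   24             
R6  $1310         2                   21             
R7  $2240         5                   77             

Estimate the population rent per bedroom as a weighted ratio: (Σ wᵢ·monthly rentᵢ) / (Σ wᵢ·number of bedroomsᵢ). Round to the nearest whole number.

480

Σ wᵢ·y = 1460×25 + 2880×29 + 880×59 + 1930×39 + 1570×24 + 1310×21 + 2240×77
  = 484880
Σ wᵢ·x = 5×25 + 3×29 + 4×59 + 1×39 + 4×24 + 2×21 + 5×77
  = 125 + 87 + 236 + 39 + 96 + 42 + 385 = 1010
Ratio = 484880 / 1010 = 480.07921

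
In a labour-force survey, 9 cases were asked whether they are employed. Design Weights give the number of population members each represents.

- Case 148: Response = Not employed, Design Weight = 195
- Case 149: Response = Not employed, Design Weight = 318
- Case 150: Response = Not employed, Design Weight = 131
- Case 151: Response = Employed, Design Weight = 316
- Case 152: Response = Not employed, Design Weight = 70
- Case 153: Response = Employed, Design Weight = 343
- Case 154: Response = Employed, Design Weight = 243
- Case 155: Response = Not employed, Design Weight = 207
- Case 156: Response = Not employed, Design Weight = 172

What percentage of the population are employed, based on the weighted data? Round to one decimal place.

Sum of weights for 'Employed' = 316 + 343 + 243 = 902
Total weight = 195 + 318 + 131 + 316 + 70 + 343 + 243 + 207 + 172 = 1995
Weighted proportion = 902 / 1995 = 0.45213033 → 45.213033%

45.2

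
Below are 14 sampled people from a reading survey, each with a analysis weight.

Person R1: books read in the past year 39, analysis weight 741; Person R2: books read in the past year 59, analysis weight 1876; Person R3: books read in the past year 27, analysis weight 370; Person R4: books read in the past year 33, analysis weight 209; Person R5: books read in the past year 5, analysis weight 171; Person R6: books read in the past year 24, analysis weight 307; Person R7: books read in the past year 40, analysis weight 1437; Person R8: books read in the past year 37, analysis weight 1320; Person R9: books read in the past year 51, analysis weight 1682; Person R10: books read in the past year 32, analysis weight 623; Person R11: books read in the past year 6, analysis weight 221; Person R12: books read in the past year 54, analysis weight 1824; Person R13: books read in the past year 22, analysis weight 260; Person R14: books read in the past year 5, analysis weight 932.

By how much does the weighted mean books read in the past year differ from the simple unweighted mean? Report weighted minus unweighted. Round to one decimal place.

9.7

Unweighted sum = 434
Unweighted mean = 434 / 14 = 31
Weighted sum = 486933
Sum of weights = 11973
Weighted mean = 486933 / 11973 = 40.669256
Difference (weighted minus unweighted) = 9.6692558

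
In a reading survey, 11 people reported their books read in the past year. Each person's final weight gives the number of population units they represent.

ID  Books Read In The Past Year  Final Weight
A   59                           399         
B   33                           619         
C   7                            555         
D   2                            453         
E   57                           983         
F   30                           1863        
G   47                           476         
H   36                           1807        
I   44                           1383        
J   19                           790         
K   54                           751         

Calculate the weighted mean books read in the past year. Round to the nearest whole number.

36

Weighted sum = 59×399 + 33×619 + 7×555 + 2×453 + 57×983 + 30×1863 + 47×476 + 36×1807 + 44×1383 + 19×790 + 54×751
  = 23541 + 20427 + 3885 + 906 + 56031 + 55890 + 22372 + 65052 + 60852 + 15010 + 40554 = 364520
Sum of weights = 399 + 619 + 555 + 453 + 983 + 1863 + 476 + 1807 + 1383 + 790 + 751 = 10079
Weighted mean = 364520 / 10079 = 36.166286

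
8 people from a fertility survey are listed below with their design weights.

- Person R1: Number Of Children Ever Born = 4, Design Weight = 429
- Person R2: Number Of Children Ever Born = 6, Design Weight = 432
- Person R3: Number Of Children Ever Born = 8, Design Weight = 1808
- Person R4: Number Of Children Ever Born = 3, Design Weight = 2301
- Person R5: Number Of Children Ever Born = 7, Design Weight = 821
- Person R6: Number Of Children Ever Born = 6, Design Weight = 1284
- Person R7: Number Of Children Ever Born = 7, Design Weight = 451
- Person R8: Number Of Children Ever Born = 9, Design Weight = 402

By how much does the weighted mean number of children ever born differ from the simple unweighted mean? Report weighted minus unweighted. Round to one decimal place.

Unweighted sum = 4 + 6 + 8 + 3 + 7 + 6 + 7 + 9 = 50
Unweighted mean = 50 / 8 = 6.25
Weighted sum = 4×429 + 6×432 + 8×1808 + 3×2301 + 7×821 + 6×1284 + 7×451 + 9×402
  = 1716 + 2592 + 14464 + 6903 + 5747 + 7704 + 3157 + 3618 = 45901
Sum of weights = 429 + 432 + 1808 + 2301 + 821 + 1284 + 451 + 402 = 7928
Weighted mean = 45901 / 7928 = 5.7897326
Difference (weighted minus unweighted) = -0.46026741

-0.5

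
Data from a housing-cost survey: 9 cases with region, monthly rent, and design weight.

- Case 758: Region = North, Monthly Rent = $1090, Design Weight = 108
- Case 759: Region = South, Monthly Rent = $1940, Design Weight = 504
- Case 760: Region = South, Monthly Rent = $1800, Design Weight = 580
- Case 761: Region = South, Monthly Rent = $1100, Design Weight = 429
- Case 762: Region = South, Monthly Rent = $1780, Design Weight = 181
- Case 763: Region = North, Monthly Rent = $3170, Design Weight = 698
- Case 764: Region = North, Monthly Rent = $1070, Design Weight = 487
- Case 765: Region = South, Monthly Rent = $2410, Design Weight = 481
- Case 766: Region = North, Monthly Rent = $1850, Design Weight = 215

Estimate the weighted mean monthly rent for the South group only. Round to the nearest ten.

South rows: 759, 760, 761, 762, 765
Weighted sum = 1940×504 + 1800×580 + 1100×429 + 1780×181 + 2410×481
  = 977760 + 1044000 + 471900 + 322180 + 1159210 = 3975050
Sum of weights = 504 + 580 + 429 + 181 + 481 = 2175
Weighted mean = 3975050 / 2175 = 1827.6092

1830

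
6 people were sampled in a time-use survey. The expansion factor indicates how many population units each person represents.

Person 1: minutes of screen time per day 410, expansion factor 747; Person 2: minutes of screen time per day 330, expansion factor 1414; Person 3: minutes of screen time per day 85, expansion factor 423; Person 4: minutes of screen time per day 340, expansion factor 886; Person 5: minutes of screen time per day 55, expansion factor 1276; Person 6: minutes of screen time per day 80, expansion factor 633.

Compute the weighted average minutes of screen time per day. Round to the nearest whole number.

229

Weighted sum = 410×747 + 330×1414 + 85×423 + 340×886 + 55×1276 + 80×633
  = 306270 + 466620 + 35955 + 301240 + 70180 + 50640 = 1230905
Sum of weights = 747 + 1414 + 423 + 886 + 1276 + 633 = 5379
Weighted mean = 1230905 / 5379 = 228.83529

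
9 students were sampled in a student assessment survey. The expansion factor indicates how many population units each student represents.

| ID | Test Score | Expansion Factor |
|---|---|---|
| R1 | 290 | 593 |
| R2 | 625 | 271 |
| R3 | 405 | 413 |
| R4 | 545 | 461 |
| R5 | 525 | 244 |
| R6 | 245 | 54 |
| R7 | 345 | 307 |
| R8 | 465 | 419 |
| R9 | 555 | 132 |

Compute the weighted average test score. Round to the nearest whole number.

441

Weighted sum = 290×593 + 625×271 + 405×413 + 545×461 + 525×244 + 245×54 + 345×307 + 465×419 + 555×132
  = 171970 + 169375 + 167265 + 251245 + 128100 + 13230 + 105915 + 194835 + 73260 = 1275195
Sum of weights = 593 + 271 + 413 + 461 + 244 + 54 + 307 + 419 + 132 = 2894
Weighted mean = 1275195 / 2894 = 440.63407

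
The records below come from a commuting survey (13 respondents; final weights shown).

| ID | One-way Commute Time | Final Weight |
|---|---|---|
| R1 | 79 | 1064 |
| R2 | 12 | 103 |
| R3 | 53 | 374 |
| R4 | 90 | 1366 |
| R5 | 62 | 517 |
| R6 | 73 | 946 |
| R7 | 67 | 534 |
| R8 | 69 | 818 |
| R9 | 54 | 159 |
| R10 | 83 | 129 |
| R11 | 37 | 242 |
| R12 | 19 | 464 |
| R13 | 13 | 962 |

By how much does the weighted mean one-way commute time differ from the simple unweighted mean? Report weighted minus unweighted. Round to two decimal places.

6.65

Unweighted sum = 711
Unweighted mean = 711 / 13 = 54.692308
Weighted sum = 470955
Sum of weights = 7678
Weighted mean = 470955 / 7678 = 61.338239
Difference (weighted minus unweighted) = 6.6459314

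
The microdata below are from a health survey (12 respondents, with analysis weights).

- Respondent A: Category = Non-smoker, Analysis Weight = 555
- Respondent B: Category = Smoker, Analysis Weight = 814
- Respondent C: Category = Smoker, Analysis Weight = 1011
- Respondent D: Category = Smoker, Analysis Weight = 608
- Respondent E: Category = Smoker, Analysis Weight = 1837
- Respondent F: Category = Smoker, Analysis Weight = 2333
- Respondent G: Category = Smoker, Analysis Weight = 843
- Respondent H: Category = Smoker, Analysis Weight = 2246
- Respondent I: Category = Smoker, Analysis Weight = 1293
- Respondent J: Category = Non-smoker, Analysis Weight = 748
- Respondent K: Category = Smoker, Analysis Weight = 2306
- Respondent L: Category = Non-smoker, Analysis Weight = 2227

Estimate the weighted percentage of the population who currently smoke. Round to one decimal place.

79.0

Sum of weights for 'Smoker' = 814 + 1011 + 608 + 1837 + 2333 + 843 + 2246 + 1293 + 2306 = 13291
Total weight = 555 + 814 + 1011 + 608 + 1837 + 2333 + 843 + 2246 + 1293 + 748 + 2306 + 2227 = 16821
Weighted proportion = 13291 / 16821 = 0.79014327 → 79.014327%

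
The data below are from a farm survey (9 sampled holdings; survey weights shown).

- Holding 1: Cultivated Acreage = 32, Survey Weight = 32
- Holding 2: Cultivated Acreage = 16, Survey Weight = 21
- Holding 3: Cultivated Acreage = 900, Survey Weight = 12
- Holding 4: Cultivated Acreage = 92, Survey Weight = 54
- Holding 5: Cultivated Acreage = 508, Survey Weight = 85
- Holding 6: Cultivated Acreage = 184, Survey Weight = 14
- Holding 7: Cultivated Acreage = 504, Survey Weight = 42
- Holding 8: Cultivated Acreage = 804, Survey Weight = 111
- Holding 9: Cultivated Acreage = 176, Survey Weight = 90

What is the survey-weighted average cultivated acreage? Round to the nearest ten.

410

Weighted sum = 32×32 + 16×21 + 900×12 + 92×54 + 508×85 + 184×14 + 504×42 + 804×111 + 176×90
  = 1024 + 336 + 10800 + 4968 + 43180 + 2576 + 21168 + 89244 + 15840 = 189136
Sum of weights = 32 + 21 + 12 + 54 + 85 + 14 + 42 + 111 + 90 = 461
Weighted mean = 189136 / 461 = 410.27332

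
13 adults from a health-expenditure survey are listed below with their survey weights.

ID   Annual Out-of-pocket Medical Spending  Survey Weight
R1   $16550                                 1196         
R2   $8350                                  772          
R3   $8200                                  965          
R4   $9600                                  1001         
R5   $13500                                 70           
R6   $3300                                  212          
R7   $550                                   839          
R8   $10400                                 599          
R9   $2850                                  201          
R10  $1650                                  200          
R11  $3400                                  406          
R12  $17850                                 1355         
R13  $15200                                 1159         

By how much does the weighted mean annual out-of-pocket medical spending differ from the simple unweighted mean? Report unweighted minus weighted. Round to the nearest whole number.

-2148

Unweighted sum = 111400
Unweighted mean = 111400 / 13 = 8569.2308
Weighted sum = 96185050
Sum of weights = 8975
Weighted mean = 96185050 / 8975 = 10716.997
Difference (unweighted minus weighted) = -2147.7664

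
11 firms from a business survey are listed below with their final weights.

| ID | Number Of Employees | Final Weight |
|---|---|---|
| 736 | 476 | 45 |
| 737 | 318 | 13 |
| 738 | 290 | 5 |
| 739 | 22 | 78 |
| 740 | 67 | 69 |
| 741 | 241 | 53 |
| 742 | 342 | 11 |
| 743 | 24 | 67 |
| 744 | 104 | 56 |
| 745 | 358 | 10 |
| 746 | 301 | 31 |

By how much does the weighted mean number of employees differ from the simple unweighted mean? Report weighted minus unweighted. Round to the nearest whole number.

Unweighted sum = 476 + 318 + 290 + 22 + 67 + 241 + 342 + 24 + 104 + 358 + 301 = 2543
Unweighted mean = 2543 / 11 = 231.18182
Weighted sum = 70221
Sum of weights = 45 + 13 + 5 + 78 + 69 + 53 + 11 + 67 + 56 + 10 + 31 = 438
Weighted mean = 70221 / 438 = 160.32192
Difference (weighted minus unweighted) = -70.8599

-71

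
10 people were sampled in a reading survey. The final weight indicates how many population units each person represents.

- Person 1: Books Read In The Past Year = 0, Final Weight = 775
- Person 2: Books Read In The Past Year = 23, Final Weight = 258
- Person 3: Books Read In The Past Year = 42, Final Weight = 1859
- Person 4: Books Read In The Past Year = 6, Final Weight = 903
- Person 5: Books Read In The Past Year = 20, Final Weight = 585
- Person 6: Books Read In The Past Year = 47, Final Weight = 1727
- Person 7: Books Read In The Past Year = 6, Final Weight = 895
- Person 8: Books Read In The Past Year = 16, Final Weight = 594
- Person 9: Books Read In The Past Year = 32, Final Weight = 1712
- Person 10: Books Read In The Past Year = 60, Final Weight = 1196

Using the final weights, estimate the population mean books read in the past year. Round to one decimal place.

30.8

Weighted sum = 0×775 + 23×258 + 42×1859 + 6×903 + 20×585 + 47×1727 + 6×895 + 16×594 + 32×1712 + 60×1196
  = 323717
Sum of weights = 775 + 258 + 1859 + 903 + 585 + 1727 + 895 + 594 + 1712 + 1196 = 10504
Weighted mean = 323717 / 10504 = 30.81845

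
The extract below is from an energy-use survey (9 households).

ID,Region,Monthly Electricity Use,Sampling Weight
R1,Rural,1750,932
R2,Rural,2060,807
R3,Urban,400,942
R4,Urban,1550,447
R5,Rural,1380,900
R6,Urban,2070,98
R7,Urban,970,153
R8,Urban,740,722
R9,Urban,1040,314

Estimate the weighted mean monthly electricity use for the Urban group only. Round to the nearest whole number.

Urban rows: R3, R4, R6, R7, R8, R9
Weighted sum = 400×942 + 1550×447 + 2070×98 + 970×153 + 740×722 + 1040×314
  = 376800 + 692850 + 202860 + 148410 + 534280 + 326560 = 2281760
Sum of weights = 942 + 447 + 98 + 153 + 722 + 314 = 2676
Weighted mean = 2281760 / 2676 = 852.67564

853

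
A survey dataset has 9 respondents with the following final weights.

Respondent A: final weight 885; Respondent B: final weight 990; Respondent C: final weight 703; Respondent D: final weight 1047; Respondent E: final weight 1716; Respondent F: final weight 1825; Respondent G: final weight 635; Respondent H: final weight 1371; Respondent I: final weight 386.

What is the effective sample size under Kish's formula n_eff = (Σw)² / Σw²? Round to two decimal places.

7.57

Σ wᵢ = 9558
Σ wᵢ² = 783225 + 980100 + 494209 + 1096209 + 2944656 + 3330625 + 403225 + 1879641 + 148996 = 12060886
n_eff = 9558² / 12060886 = 91355364 / 12060886 = 7.5745152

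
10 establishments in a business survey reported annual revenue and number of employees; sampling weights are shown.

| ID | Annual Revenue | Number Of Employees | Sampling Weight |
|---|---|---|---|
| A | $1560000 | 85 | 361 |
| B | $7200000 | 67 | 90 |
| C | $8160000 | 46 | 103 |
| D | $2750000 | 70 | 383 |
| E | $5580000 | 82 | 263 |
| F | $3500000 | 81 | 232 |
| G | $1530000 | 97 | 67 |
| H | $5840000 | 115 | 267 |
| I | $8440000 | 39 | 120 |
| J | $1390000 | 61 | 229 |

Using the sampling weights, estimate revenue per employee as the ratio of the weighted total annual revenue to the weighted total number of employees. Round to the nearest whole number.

Σ wᵢ·y = 1560000×361 + 7200000×90 + 8160000×103 + 2750000×383 + 5580000×263 + 3500000×232 + 1530000×67 + 5840000×267 + 8440000×120 + 1390000×229
  = 8377330000
Σ wᵢ·x = 85×361 + 67×90 + 46×103 + 70×383 + 82×263 + 81×232 + 97×67 + 115×267 + 39×120 + 61×229
  = 30685 + 6030 + 4738 + 26810 + 21566 + 18792 + 6499 + 30705 + 4680 + 13969 = 164474
Ratio = 8377330000 / 164474 = 50934.069

50934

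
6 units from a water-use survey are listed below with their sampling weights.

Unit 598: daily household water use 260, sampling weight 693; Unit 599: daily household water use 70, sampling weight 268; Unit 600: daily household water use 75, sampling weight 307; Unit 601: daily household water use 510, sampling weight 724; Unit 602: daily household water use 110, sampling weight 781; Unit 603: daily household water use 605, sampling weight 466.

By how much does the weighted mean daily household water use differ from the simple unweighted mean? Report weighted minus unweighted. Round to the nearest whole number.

Unweighted sum = 260 + 70 + 75 + 510 + 110 + 605 = 1630
Unweighted mean = 1630 / 6 = 271.66667
Weighted sum = 260×693 + 70×268 + 75×307 + 510×724 + 110×781 + 605×466
  = 180180 + 18760 + 23025 + 369240 + 85910 + 281930 = 959045
Sum of weights = 693 + 268 + 307 + 724 + 781 + 466 = 3239
Weighted mean = 959045 / 3239 = 296.09293
Difference (weighted minus unweighted) = 24.426263

24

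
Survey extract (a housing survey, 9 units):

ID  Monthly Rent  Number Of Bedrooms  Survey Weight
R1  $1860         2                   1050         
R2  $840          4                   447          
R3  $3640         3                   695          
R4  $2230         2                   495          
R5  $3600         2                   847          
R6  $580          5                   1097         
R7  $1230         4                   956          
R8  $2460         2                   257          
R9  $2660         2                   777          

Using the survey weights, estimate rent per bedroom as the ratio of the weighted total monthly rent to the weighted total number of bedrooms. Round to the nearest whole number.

Σ wᵢ·y = 1860×1050 + 840×447 + 3640×695 + 2230×495 + 3600×847 + 580×1097 + 1230×956 + 2460×257 + 2660×777
  = 1953000 + 375480 + 2529800 + 1103850 + 3049200 + 636260 + 1175880 + 632220 + 2066820 = 13522510
Σ wᵢ·x = 20034
Ratio = 13522510 / 20034 = 674.97804

675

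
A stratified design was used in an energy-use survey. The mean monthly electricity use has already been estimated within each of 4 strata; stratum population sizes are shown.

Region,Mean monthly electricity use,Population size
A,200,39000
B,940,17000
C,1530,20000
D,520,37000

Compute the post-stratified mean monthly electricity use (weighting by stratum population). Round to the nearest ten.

Σ Nₕ·x̄ₕ = 200×39000 + 940×17000 + 1530×20000 + 520×37000
  = 7800000 + 15980000 + 30600000 + 19240000 = 73620000
Σ Nₕ = 113000
Overall mean = 73620000 / 113000 = 651.50442

650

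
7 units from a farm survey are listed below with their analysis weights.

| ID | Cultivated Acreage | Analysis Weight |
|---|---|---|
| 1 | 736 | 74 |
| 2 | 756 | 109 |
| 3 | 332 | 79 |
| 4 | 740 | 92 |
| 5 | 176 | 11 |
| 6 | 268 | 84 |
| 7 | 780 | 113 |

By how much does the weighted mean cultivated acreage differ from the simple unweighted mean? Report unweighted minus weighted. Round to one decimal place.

Unweighted sum = 736 + 756 + 332 + 740 + 176 + 268 + 780 = 3788
Unweighted mean = 3788 / 7 = 541.14286
Weighted sum = 736×74 + 756×109 + 332×79 + 740×92 + 176×11 + 268×84 + 780×113
  = 54464 + 82404 + 26228 + 68080 + 1936 + 22512 + 88140 = 343764
Sum of weights = 562
Weighted mean = 343764 / 562 = 611.67972
Difference (unweighted minus weighted) = -70.536858

-70.5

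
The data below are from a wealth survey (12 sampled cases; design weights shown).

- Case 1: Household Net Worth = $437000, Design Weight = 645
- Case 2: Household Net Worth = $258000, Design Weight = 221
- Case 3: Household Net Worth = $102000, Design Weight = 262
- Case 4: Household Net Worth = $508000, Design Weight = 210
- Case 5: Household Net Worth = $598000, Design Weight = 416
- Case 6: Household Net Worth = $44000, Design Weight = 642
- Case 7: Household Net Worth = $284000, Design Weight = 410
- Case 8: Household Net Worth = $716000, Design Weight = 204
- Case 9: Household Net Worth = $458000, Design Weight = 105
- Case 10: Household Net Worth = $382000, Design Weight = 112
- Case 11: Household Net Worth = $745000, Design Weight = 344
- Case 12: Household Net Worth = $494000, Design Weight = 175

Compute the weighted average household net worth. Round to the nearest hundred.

Weighted sum = 1445411000
Sum of weights = 645 + 221 + 262 + 210 + 416 + 642 + 410 + 204 + 105 + 112 + 344 + 175 = 3746
Weighted mean = 1445411000 / 3746 = 385854.51

385900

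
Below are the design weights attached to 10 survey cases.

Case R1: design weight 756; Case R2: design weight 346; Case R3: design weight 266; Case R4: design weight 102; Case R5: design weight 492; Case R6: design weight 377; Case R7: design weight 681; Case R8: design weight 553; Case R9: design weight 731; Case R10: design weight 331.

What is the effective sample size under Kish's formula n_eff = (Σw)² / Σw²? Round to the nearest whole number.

8

Σ wᵢ = 756 + 346 + 266 + 102 + 492 + 377 + 681 + 553 + 731 + 331 = 4635
Σ wᵢ² = 571536 + 119716 + 70756 + 10404 + 242064 + 142129 + 463761 + 305809 + 534361 + 109561 = 2570097
n_eff = 4635² / 2570097 = 21483225 / 2570097 = 8.358916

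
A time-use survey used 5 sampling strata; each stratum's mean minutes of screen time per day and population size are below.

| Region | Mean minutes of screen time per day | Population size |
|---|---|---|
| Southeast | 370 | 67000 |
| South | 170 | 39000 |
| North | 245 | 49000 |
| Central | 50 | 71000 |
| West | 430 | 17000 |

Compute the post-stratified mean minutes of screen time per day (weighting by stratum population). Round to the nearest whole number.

223

Σ Nₕ·x̄ₕ = 370×67000 + 170×39000 + 245×49000 + 50×71000 + 430×17000
  = 24790000 + 6630000 + 12005000 + 3550000 + 7310000 = 54285000
Σ Nₕ = 67000 + 39000 + 49000 + 71000 + 17000 = 243000
Overall mean = 54285000 / 243000 = 223.39506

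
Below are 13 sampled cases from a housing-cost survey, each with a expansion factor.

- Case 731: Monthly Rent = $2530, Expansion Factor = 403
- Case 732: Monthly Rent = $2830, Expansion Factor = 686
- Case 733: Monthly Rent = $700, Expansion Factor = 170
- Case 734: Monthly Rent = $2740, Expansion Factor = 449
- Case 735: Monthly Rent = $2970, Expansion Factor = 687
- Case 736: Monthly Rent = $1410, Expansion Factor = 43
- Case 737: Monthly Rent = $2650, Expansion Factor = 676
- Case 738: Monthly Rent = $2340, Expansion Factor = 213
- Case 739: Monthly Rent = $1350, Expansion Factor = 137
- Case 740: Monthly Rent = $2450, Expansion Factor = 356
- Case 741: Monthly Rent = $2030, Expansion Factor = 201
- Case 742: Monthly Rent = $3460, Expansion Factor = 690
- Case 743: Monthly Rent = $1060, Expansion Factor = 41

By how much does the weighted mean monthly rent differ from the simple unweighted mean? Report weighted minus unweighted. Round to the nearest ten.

Unweighted sum = 28520
Unweighted mean = 28520 / 13 = 2193.8462
Weighted sum = 12597110
Sum of weights = 4752
Weighted mean = 12597110 / 4752 = 2650.907
Difference (weighted minus unweighted) = 457.06083

460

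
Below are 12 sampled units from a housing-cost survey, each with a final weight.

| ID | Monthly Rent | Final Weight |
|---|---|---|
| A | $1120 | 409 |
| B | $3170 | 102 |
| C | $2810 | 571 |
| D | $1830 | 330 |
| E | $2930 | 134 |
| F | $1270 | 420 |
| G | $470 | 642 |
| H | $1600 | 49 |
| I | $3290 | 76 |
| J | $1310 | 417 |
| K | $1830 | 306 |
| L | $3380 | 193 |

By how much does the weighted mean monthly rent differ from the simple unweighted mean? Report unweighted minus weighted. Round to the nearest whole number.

Unweighted sum = 1120 + 3170 + 2810 + 1830 + 2930 + 1270 + 470 + 1600 + 3290 + 1310 + 1830 + 3380 = 25010
Unweighted mean = 25010 / 12 = 2084.1667
Weighted sum = 1120×409 + 3170×102 + 2810×571 + 1830×330 + 2930×134 + 1270×420 + 470×642 + 1600×49 + 3290×76 + 1310×417 + 1830×306 + 3380×193
  = 6304620
Sum of weights = 409 + 102 + 571 + 330 + 134 + 420 + 642 + 49 + 76 + 417 + 306 + 193 = 3649
Weighted mean = 6304620 / 3649 = 1727.7665
Difference (unweighted minus weighted) = 356.40016

356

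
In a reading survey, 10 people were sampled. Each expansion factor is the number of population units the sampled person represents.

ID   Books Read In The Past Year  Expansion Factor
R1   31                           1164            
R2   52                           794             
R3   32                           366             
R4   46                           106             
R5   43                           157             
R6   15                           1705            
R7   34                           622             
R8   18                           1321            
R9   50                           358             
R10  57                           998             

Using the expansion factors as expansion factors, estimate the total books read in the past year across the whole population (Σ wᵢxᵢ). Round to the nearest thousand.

Weighted total = 31×1164 + 52×794 + 32×366 + 46×106 + 43×157 + 15×1705 + 34×622 + 18×1321 + 50×358 + 57×998
  = 36084 + 41288 + 11712 + 4876 + 6751 + 25575 + 21148 + 23778 + 17900 + 56886 = 245998

246000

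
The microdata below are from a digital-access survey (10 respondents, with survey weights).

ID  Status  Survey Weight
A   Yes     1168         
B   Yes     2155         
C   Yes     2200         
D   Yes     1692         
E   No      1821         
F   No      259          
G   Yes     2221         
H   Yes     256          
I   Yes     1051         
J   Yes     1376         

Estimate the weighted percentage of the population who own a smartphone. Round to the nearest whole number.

85

Sum of weights for 'Yes' = 1168 + 2155 + 2200 + 1692 + 2221 + 256 + 1051 + 1376 = 12119
Total weight = 14199
Weighted proportion = 12119 / 14199 = 0.85351081 → 85.351081%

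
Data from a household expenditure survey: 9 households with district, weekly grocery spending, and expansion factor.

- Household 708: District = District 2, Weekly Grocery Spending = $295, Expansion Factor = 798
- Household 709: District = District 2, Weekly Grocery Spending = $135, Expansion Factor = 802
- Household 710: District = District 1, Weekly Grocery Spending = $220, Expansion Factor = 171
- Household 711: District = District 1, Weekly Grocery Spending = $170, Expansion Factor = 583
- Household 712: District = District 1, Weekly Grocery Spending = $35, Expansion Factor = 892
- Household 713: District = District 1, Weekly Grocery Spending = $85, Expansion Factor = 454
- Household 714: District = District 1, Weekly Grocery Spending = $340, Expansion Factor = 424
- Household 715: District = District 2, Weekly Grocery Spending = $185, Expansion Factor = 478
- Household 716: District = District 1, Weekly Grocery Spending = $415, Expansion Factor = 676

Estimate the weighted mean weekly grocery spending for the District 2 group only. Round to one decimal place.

District 2 rows: 708, 709, 715
Weighted sum = 295×798 + 135×802 + 185×478
  = 432110
Sum of weights = 798 + 802 + 478 = 2078
Weighted mean = 432110 / 2078 = 207.94514

207.9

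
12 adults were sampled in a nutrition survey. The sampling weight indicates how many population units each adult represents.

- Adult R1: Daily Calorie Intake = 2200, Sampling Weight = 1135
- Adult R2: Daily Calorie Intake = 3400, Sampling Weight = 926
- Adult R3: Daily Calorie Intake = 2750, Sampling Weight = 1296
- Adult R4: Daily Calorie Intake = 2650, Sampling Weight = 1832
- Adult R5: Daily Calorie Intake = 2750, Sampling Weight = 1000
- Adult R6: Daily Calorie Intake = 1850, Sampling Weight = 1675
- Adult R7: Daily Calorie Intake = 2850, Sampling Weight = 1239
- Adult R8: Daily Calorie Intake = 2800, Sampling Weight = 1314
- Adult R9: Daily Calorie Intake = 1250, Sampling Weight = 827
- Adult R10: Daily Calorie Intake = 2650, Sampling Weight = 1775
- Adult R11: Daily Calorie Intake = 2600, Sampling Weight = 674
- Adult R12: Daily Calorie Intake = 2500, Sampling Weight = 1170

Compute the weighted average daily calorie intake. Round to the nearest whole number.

Weighted sum = 2200×1135 + 3400×926 + 2750×1296 + 2650×1832 + 2750×1000 + 1850×1675 + 2850×1239 + 2800×1314 + 1250×827 + 2650×1775 + 2600×674 + 2500×1170
  = 2497000 + 3148400 + 3564000 + 4854800 + 2750000 + 3098750 + 3531150 + 3679200 + 1033750 + 4703750 + 1752400 + 2925000 = 37538200
Sum of weights = 1135 + 926 + 1296 + 1832 + 1000 + 1675 + 1239 + 1314 + 827 + 1775 + 674 + 1170 = 14863
Weighted mean = 37538200 / 14863 = 2525.6139

2526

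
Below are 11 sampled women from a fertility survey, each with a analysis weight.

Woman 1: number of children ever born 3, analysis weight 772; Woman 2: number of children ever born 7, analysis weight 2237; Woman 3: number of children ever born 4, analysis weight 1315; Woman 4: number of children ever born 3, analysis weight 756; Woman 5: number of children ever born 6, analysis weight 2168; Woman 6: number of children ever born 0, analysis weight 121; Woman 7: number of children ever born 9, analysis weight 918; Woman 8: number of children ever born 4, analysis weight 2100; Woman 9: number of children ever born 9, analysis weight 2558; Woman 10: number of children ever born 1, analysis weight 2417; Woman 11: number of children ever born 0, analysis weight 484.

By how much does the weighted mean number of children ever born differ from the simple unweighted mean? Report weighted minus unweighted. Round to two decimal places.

Unweighted sum = 46
Unweighted mean = 46 / 11 = 4.1818182
Weighted sum = 3×772 + 7×2237 + 4×1315 + 3×756 + 6×2168 + 0×121 + 9×918 + 4×2100 + 9×2558 + 1×2417 + 0×484
  = 2316 + 15659 + 5260 + 2268 + 13008 + 0 + 8262 + 8400 + 23022 + 2417 + 0 = 80612
Sum of weights = 772 + 2237 + 1315 + 756 + 2168 + 121 + 918 + 2100 + 2558 + 2417 + 484 = 15846
Weighted mean = 80612 / 15846 = 5.0872144
Difference (weighted minus unweighted) = 0.90539626

0.91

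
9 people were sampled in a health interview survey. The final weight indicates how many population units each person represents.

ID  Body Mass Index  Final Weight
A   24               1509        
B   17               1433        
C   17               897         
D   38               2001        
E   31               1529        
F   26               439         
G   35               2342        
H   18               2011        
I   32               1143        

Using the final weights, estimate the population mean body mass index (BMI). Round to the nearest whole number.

Weighted sum = 24×1509 + 17×1433 + 17×897 + 38×2001 + 31×1529 + 26×439 + 35×2342 + 18×2011 + 32×1143
  = 365421
Sum of weights = 1509 + 1433 + 897 + 2001 + 1529 + 439 + 2342 + 2011 + 1143 = 13304
Weighted mean = 365421 / 13304 = 27.467002

27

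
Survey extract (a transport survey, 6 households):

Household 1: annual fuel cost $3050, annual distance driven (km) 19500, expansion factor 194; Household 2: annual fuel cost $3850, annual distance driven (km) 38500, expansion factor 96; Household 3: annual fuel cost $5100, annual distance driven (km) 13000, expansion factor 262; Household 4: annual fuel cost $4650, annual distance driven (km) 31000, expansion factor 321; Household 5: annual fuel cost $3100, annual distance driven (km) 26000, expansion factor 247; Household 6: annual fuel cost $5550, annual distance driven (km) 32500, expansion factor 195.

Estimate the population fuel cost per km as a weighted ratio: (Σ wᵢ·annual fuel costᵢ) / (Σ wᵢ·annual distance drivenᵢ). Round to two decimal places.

0.17

Σ wᵢ·y = 5638100
Σ wᵢ·x = 19500×194 + 38500×96 + 13000×262 + 31000×321 + 26000×247 + 32500×195
  = 3783000 + 3696000 + 3406000 + 9951000 + 6422000 + 6337500 = 33595500
Ratio = 5638100 / 33595500 = 0.16782307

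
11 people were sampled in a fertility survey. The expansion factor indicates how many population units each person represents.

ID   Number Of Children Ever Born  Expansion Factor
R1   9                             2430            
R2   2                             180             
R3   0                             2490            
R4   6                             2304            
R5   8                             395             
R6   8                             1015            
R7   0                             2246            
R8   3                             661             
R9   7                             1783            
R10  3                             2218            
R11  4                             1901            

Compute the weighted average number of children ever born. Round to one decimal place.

4.3

Weighted sum = 9×2430 + 2×180 + 0×2490 + 6×2304 + 8×395 + 8×1015 + 0×2246 + 3×661 + 7×1783 + 3×2218 + 4×1901
  = 76056
Sum of weights = 2430 + 180 + 2490 + 2304 + 395 + 1015 + 2246 + 661 + 1783 + 2218 + 1901 = 17623
Weighted mean = 76056 / 17623 = 4.3157238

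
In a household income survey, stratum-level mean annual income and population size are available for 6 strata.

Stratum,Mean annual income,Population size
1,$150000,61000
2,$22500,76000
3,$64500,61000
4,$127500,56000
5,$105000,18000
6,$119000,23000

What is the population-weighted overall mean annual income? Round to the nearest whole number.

90039

Σ Nₕ·x̄ₕ = 150000×61000 + 22500×76000 + 64500×61000 + 127500×56000 + 105000×18000 + 119000×23000
  = 9150000000 + 1710000000 + 3934500000 + 7140000000 + 1890000000 + 2737000000 = 26561500000
Σ Nₕ = 61000 + 76000 + 61000 + 56000 + 18000 + 23000 = 295000
Overall mean = 26561500000 / 295000 = 90038.983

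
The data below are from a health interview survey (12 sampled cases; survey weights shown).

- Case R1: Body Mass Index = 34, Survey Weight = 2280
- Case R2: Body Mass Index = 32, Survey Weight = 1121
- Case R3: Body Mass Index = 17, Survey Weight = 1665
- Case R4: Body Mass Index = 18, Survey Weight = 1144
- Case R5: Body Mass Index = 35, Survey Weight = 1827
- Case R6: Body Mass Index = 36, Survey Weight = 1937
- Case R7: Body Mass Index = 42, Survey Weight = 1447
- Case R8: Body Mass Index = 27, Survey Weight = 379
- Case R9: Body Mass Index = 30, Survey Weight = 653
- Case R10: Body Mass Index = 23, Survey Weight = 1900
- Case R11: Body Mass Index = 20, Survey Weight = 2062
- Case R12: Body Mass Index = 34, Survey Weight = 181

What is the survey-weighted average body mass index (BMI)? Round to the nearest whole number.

29

Weighted sum = 34×2280 + 32×1121 + 17×1665 + 18×1144 + 35×1827 + 36×1937 + 42×1447 + 27×379 + 30×653 + 23×1900 + 20×2062 + 34×181
  = 77520 + 35872 + 28305 + 20592 + 63945 + 69732 + 60774 + 10233 + 19590 + 43700 + 41240 + 6154 = 477657
Sum of weights = 2280 + 1121 + 1665 + 1144 + 1827 + 1937 + 1447 + 379 + 653 + 1900 + 2062 + 181 = 16596
Weighted mean = 477657 / 16596 = 28.781453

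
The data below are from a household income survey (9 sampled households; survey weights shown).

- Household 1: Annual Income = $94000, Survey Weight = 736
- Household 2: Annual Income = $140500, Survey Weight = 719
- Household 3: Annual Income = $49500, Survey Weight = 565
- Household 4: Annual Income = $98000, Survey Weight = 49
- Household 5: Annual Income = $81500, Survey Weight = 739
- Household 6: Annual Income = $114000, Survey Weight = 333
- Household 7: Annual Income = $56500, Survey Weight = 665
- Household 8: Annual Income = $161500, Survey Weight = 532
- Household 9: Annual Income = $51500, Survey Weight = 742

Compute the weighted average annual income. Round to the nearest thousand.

91000

Weighted sum = 94000×736 + 140500×719 + 49500×565 + 98000×49 + 81500×739 + 114000×333 + 56500×665 + 161500×532 + 51500×742
  = 69184000 + 101019500 + 27967500 + 4802000 + 60228500 + 37962000 + 37572500 + 85918000 + 38213000 = 462867000
Sum of weights = 736 + 719 + 565 + 49 + 739 + 333 + 665 + 532 + 742 = 5080
Weighted mean = 462867000 / 5080 = 91115.551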